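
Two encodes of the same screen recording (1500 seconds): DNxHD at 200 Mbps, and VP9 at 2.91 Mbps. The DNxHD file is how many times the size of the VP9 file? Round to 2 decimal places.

68.73

DNxHD: 200.000 Mbps × 1500 s = 300000.0 Mb = 34.925 GiB.
VP9: 2.910 Mbps × 1500 s = 4365.0 Mb = 0.508 GiB.
Ratio: 34.925 / 0.508 = 68.729.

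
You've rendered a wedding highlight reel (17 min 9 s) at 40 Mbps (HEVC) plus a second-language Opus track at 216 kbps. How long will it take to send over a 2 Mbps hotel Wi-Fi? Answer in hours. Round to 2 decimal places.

5.75 hours

17 min 9 s = 1029 s
Audio: 216 kbps = 0.216 Mbps.
Total bitrate: 40.216 Mbps.
File: 40.216 Mbps × 1029 s = 41382.3 Mb.
At 2 Mbps: 41382.3 / 2 = 20691.1 s ≈ 5.75 hours.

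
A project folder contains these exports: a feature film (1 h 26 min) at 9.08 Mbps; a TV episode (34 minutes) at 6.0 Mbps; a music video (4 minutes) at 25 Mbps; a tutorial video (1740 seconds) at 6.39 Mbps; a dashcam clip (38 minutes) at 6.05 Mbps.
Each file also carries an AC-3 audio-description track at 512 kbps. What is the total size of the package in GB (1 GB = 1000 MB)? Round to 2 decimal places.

11.98 GB

Audio: 512 kbps = 0.512 Mbps.
feature film: 9.592 Mbps × 5160 s = 49494.7 Mb
TV episode: 6.512 Mbps × 2040 s = 13284.5 Mb
music video: 25.512 Mbps × 240 s = 6122.9 Mb
tutorial video: 6.902 Mbps × 1740 s = 12009.5 Mb
dashcam clip: 6.562 Mbps × 2280 s = 14961.4 Mb
Total: 95872.9 Mb = 11984.1 MB.
= 11.98 GB.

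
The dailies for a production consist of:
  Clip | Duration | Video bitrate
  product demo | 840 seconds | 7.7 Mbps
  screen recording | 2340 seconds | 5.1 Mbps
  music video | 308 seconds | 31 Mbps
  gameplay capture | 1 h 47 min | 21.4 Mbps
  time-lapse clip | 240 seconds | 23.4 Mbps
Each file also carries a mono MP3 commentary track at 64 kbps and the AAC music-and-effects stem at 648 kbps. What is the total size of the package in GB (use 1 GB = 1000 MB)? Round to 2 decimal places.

22.27 GB

Audio total: 64 + 648 = 712 kbps = 0.712 Mbps.
product demo: 8.412 Mbps × 840 s = 7066.1 Mb
screen recording: 5.812 Mbps × 2340 s = 13600.1 Mb
music video: 31.712 Mbps × 308 s = 9767.3 Mb
gameplay capture: 22.112 Mbps × 6420 s = 141959.0 Mb
time-lapse clip: 24.112 Mbps × 240 s = 5786.9 Mb
Total: 178179.4 Mb = 22272.4 MB.
= 22.27 GB.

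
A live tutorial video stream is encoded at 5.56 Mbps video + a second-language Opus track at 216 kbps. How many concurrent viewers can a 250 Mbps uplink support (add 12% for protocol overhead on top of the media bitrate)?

38

Audio: 216 kbps = 0.216 Mbps.
Per-viewer media rate: 5.776 Mbps.
On the wire with 12% overhead: 6.469 Mbps.
250 Mbps = 250.0 Mbps; 250.0 / 6.469 = 38.65 → 38 viewers.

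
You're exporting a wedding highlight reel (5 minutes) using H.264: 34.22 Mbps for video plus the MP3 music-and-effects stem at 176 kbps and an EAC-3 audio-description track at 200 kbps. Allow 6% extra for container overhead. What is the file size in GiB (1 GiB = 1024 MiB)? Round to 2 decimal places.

1.28 GiB

5 min = 300 s
Audio total: 176 + 200 = 376 kbps = 0.376 Mbps.
Total bitrate: 34.22 + 0.376 = 34.596 Mbps.
Stream data: 34.596 Mbps × 300 s = 10378.8 Mb.
With 6% container overhead: ×1.06.
11,002 Mb = 1,375,191,000 bytes ÷ 1,073,741,824 = 1.281 GiB.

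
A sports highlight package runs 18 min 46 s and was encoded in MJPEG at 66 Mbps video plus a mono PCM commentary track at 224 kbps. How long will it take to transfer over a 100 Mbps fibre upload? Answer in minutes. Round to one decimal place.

18 min 46 s = 1126 s
Audio: 224 kbps = 0.224 Mbps.
Total bitrate: 66.224 Mbps.
File: 66.224 Mbps × 1126 s = 74568.2 Mb.
At 100 Mbps: 74568.2 / 100 = 745.7 s ≈ 12.4 minutes.

12.4 minutes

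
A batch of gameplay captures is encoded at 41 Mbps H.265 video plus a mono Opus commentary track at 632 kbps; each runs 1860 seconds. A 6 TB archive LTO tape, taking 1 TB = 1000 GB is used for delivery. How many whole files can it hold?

Audio: 632 kbps = 0.632 Mbps.
Total bitrate: 41.632 Mbps.
Per item: 41.632 Mbps × 1860 s = 77,436 Mb = 9,679 MB.
Capacity: 6 TB = 48,000,000 Mb; 619.87 items → 619 complete.

619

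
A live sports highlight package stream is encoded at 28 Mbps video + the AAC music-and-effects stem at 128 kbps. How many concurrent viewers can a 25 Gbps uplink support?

Audio: 128 kbps = 0.128 Mbps.
Per-viewer media rate: 28.128 Mbps.
25 Gbps = 25,000 Mbps; 25,000 / 28.128 = 888.79 → 888 viewers.

888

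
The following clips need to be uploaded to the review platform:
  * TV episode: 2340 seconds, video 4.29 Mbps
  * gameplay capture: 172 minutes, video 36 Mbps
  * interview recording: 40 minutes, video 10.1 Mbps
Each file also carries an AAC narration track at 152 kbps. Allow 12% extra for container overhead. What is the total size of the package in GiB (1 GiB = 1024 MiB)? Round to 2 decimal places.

Audio: 152 kbps = 0.152 Mbps.
TV episode: 4.442 Mbps × 2340 s × 1.12 = 11641.6 Mb
gameplay capture: 36.152 Mbps × 10320 s × 1.12 = 417859.3 Mb
interview recording: 10.252 Mbps × 2400 s × 1.12 = 27557.4 Mb
Total: 457058.2 Mb = 57132.3 MB.
= 53.21 GiB.

53.21 GiB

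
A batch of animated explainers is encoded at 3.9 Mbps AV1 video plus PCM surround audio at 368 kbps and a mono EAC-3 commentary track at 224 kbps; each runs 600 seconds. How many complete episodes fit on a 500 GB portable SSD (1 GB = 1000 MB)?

Audio total: 368 + 224 = 592 kbps = 0.592 Mbps.
Total bitrate: 4.492 Mbps.
Per item: 4.492 Mbps × 600 s = 2,695 Mb = 336.9 MB.
Capacity: 500 GB = 4,000,000 Mb; 1484.12 items → 1484 complete.

1484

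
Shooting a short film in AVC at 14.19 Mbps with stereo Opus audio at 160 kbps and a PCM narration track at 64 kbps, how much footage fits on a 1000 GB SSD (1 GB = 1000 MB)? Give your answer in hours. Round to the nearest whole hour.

Audio total: 160 + 64 = 224 kbps = 0.224 Mbps.
Total bitrate: 14.19 + 0.224 = 14.414 Mbps.
Capacity: 1000 GB = 8,000,000 Mb.
Recording time: 8,000,000 / 14.414 = 555,016 s ≈ 154 hours.

154 hours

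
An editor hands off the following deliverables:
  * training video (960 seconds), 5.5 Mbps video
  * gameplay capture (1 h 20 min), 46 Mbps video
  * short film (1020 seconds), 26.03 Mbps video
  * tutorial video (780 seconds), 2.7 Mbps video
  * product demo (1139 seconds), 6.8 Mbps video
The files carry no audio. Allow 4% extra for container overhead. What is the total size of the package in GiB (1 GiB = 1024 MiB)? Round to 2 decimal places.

training video: 5.500 Mbps × 960 s × 1.04 = 5491.2 Mb
gameplay capture: 46.000 Mbps × 4800 s × 1.04 = 229632.0 Mb
short film: 26.030 Mbps × 1020 s × 1.04 = 27612.6 Mb
tutorial video: 2.700 Mbps × 780 s × 1.04 = 2190.2 Mb
product demo: 6.800 Mbps × 1139 s × 1.04 = 8055.0 Mb
Total: 272981.1 Mb = 34122.6 MB.
= 31.78 GiB.

31.78 GiB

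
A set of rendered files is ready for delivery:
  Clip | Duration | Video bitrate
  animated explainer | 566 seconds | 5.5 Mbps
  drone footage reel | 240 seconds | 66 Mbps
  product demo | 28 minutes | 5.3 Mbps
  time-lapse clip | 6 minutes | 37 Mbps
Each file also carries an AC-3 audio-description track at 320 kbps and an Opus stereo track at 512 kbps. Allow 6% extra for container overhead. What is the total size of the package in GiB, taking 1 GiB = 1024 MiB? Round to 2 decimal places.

Audio total: 320 + 512 = 832 kbps = 0.832 Mbps.
animated explainer: 6.332 Mbps × 566 s × 1.06 = 3798.9 Mb
drone footage reel: 66.832 Mbps × 240 s × 1.06 = 17002.1 Mb
product demo: 6.132 Mbps × 1680 s × 1.06 = 10919.9 Mb
time-lapse clip: 37.832 Mbps × 360 s × 1.06 = 14436.7 Mb
Total: 46157.6 Mb = 5769.7 MB.
= 5.373 GiB.

5.37 GiB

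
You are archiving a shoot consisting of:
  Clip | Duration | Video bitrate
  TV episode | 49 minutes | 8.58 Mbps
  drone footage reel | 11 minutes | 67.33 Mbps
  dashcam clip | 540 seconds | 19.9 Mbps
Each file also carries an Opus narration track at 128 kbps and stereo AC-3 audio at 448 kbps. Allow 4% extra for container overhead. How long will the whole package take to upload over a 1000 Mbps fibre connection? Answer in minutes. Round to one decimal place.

1.4 minutes

Audio total: 128 + 448 = 576 kbps = 0.576 Mbps.
TV episode: 9.156 Mbps × 2940 s × 1.04 = 27995.4 Mb
drone footage reel: 67.906 Mbps × 660 s × 1.04 = 46610.7 Mb
dashcam clip: 20.476 Mbps × 540 s × 1.04 = 11499.3 Mb
Total: 86105.4 Mb = 10763.2 MB.
At 1000 Mbps: 86105.4 / 1000 = 86 s ≈ 1.44 minutes.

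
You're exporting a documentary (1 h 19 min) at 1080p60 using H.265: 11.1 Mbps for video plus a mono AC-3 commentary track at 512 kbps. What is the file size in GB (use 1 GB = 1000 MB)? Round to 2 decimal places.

6.88 GB

1 h 19 min = 79 min = 4740 s
Audio: 512 kbps = 0.512 Mbps.
Total bitrate: 11.1 + 0.512 = 11.612 Mbps.
Stream data: 11.612 Mbps × 4740 s = 55040.9 Mb.
55,041 Mb ÷ 8 = 6,880 MB → 6.880 GB.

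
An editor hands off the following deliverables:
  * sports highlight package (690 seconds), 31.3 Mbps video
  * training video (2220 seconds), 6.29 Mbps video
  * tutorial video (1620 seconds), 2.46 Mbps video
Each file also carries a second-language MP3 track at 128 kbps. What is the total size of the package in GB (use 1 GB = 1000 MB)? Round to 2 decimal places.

5.02 GB

Audio: 128 kbps = 0.128 Mbps.
sports highlight package: 31.428 Mbps × 690 s = 21685.3 Mb
training video: 6.418 Mbps × 2220 s = 14248.0 Mb
tutorial video: 2.588 Mbps × 1620 s = 4192.6 Mb
Total: 40125.8 Mb = 5015.7 MB.
= 5.016 GB.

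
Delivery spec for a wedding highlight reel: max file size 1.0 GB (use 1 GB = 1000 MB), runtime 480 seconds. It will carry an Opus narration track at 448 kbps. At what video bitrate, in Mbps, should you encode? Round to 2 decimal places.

16.22 Mbps

Budget: 1.0 GB = 8000.0 Mb.
Total bitrate budget: 8000.0 Mb / 480 s = 16.667 Mbps.
Audio: 448 kbps = 0.448 Mbps.
Video: 16.667 − 0.448 = 16.219 Mbps.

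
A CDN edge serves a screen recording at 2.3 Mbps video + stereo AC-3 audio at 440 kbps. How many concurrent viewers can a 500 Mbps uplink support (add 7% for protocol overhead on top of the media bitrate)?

170

Audio: 440 kbps = 0.440 Mbps.
Per-viewer media rate: 2.740 Mbps.
On the wire with 7% overhead: 2.932 Mbps.
500 Mbps = 500.0 Mbps; 500.0 / 2.932 = 170.54 → 170 viewers.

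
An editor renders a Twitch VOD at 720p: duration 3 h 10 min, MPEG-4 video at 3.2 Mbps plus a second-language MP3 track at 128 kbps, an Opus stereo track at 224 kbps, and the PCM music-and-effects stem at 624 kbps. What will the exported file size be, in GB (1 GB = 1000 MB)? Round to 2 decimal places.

5.95 GB

3 h 10 min = 190 min = 11400 s
Audio total: 128 + 224 + 624 = 976 kbps = 0.976 Mbps.
Total bitrate: 3.2 + 0.976 = 4.176 Mbps.
Stream data: 4.176 Mbps × 11400 s = 47606.4 Mb.
47,606 Mb ÷ 8 = 5,951 MB → 5.951 GB.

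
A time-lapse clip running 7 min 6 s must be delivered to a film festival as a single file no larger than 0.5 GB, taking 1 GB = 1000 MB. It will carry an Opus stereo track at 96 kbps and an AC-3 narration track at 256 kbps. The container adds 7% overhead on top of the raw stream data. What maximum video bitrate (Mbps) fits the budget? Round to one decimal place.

8.4 Mbps

Budget: 0.5 GB = 4000.0 Mb.
Stream payload after overhead: 4000.0 / 1.07 = 3738.3 Mb.
7 min 6 s = 426 s
Total bitrate budget: 3738.3 Mb / 426 s = 8.775 Mbps.
Audio total: 96 + 256 = 352 kbps = 0.352 Mbps.
Video: 8.775 − 0.352 = 8.423 Mbps.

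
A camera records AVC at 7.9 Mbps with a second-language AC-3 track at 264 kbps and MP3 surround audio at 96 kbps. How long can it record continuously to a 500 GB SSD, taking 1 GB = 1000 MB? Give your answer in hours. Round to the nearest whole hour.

135 hours

Audio total: 264 + 96 = 360 kbps = 0.360 Mbps.
Total bitrate: 7.9 + 0.360 = 8.260 Mbps.
Capacity: 500 GB = 4,000,000 Mb.
Recording time: 4,000,000 / 8.260 = 484,262 s ≈ 135 hours.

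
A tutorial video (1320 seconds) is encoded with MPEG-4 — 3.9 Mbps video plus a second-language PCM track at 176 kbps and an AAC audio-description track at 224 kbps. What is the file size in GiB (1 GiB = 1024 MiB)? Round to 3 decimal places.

0.661 GiB

Audio total: 176 + 224 = 400 kbps = 0.400 Mbps.
Total bitrate: 3.9 + 0.400 = 4.300 Mbps.
Stream data: 4.300 Mbps × 1320 s = 5676.0 Mb.
5,676 Mb = 709,500,000 bytes ÷ 1,073,741,824 = 0.6608 GiB.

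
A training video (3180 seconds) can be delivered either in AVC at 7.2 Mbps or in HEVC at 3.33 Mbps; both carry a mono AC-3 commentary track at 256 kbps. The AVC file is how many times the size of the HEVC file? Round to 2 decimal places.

2.08

Audio: 256 kbps = 0.256 Mbps.
AVC: 7.456 Mbps × 3180 s = 23710.1 Mb = 2.964 GB.
HEVC: 3.586 Mbps × 3180 s = 11403.5 Mb = 1.425 GB.
Ratio: 2.964 / 1.425 = 2.079.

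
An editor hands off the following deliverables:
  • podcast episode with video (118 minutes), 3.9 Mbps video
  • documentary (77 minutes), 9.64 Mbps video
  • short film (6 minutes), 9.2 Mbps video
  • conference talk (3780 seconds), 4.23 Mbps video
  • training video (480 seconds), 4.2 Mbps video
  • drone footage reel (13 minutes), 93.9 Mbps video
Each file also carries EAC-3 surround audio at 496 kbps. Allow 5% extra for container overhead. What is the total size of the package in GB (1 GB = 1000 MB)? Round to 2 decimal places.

22.99 GB

Audio: 496 kbps = 0.496 Mbps.
podcast episode with video: 4.396 Mbps × 7080 s × 1.05 = 32679.9 Mb
documentary: 10.136 Mbps × 4620 s × 1.05 = 49169.7 Mb
short film: 9.696 Mbps × 360 s × 1.05 = 3665.1 Mb
conference talk: 4.726 Mbps × 3780 s × 1.05 = 18757.5 Mb
training video: 4.696 Mbps × 480 s × 1.05 = 2366.8 Mb
drone footage reel: 94.396 Mbps × 780 s × 1.05 = 77310.3 Mb
Total: 183949.3 Mb = 22993.7 MB.
= 22.99 GB.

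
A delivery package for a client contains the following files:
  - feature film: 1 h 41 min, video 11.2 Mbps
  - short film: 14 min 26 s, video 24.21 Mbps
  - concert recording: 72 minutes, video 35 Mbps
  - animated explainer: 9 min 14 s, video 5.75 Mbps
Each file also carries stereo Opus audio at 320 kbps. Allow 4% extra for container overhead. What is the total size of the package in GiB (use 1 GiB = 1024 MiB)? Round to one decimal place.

29.9 GiB

Audio: 320 kbps = 0.320 Mbps.
feature film: 11.520 Mbps × 6060 s × 1.04 = 72603.6 Mb
short film: 24.530 Mbps × 866 s × 1.04 = 22092.7 Mb
concert recording: 35.320 Mbps × 4320 s × 1.04 = 158685.7 Mb
animated explainer: 6.070 Mbps × 554 s × 1.04 = 3497.3 Mb
Total: 256879.3 Mb = 32109.9 MB.
= 29.90 GiB.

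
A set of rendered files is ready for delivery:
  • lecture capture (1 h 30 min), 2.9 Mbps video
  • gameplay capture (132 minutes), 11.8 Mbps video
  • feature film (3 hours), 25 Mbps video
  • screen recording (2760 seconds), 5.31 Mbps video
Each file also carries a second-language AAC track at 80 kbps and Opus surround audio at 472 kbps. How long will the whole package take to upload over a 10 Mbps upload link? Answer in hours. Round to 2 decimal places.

Audio total: 80 + 472 = 552 kbps = 0.552 Mbps.
lecture capture: 3.452 Mbps × 5400 s = 18640.8 Mb
gameplay capture: 12.352 Mbps × 7920 s = 97827.8 Mb
feature film: 25.552 Mbps × 10800 s = 275961.6 Mb
screen recording: 5.862 Mbps × 2760 s = 16179.1 Mb
Total: 408609.4 Mb = 51076.2 MB.
At 10 Mbps: 408609.4 / 10 = 40861 s ≈ 11.4 hours.

11.35 hours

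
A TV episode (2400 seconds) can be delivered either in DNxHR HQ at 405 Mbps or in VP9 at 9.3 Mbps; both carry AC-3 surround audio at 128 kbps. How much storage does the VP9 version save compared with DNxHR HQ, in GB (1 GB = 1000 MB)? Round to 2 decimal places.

118.71 GB

Audio: 128 kbps = 0.128 Mbps.
DNxHR HQ: 405.128 Mbps × 2400 s = 972307.2 Mb = 121.538 GB.
VP9: 9.428 Mbps × 2400 s = 22627.2 Mb = 2.828 GB.
Saving: 121.538 − 2.828 = 118.710 GB.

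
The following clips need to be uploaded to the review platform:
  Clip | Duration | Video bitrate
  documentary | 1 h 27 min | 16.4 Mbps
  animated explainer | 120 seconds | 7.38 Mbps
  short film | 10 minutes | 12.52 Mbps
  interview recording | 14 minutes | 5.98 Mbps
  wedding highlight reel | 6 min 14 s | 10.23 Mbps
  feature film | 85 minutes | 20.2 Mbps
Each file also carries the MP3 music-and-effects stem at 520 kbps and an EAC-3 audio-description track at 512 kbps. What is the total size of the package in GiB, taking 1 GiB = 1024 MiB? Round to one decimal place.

25.4 GiB

Audio total: 520 + 512 = 1032 kbps = 1.032 Mbps.
documentary: 17.432 Mbps × 5220 s = 90995.0 Mb
animated explainer: 8.412 Mbps × 120 s = 1009.4 Mb
short film: 13.552 Mbps × 600 s = 8131.2 Mb
interview recording: 7.012 Mbps × 840 s = 5890.1 Mb
wedding highlight reel: 11.262 Mbps × 374 s = 4212.0 Mb
feature film: 21.232 Mbps × 5100 s = 108283.2 Mb
Total: 218520.9 Mb = 27315.1 MB.
= 25.44 GiB.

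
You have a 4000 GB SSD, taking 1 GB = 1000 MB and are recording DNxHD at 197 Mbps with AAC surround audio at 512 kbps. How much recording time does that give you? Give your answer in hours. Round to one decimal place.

45.0 hours

Audio: 512 kbps = 0.512 Mbps.
Total bitrate: 197 + 0.512 = 197.512 Mbps.
Capacity: 4000 GB = 32,000,000 Mb.
Recording time: 32,000,000 / 197.512 = 162,015 s ≈ 45.0 hours.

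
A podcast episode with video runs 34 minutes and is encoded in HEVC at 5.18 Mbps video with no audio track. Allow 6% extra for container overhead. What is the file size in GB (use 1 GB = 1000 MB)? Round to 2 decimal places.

34 min = 2040 s
Total bitrate: 5.18 Mbps.
Stream data: 5.180 Mbps × 2040 s = 10567.2 Mb.
With 6% container overhead: ×1.06.
11,201 Mb ÷ 8 = 1,400 MB → 1.400 GB.

1.40 GB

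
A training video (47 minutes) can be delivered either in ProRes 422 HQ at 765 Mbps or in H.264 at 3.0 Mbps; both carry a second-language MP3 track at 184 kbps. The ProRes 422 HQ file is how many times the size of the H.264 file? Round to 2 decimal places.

240.32

47 min = 2820 s
Audio: 184 kbps = 0.184 Mbps.
ProRes 422 HQ: 765.184 Mbps × 2820 s = 2157818.9 Mb = 269.727 GB.
H.264: 3.184 Mbps × 2820 s = 8978.9 Mb = 1.122 GB.
Ratio: 269.727 / 1.122 = 240.322.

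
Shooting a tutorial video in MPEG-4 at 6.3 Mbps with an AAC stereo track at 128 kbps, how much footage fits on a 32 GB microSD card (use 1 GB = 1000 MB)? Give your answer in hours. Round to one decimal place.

11.1 hours

Audio: 128 kbps = 0.128 Mbps.
Total bitrate: 6.3 + 0.128 = 6.428 Mbps.
Capacity: 32 GB = 256,000 Mb.
Recording time: 256,000 / 6.428 = 39,826 s ≈ 11.1 hours.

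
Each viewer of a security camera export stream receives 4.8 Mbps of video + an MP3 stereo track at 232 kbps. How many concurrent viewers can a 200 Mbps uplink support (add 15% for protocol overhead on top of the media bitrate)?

Audio: 232 kbps = 0.232 Mbps.
Per-viewer media rate: 5.032 Mbps.
On the wire with 15% overhead: 5.787 Mbps.
200 Mbps = 200.0 Mbps; 200.0 / 5.787 = 34.56 → 34 viewers.

34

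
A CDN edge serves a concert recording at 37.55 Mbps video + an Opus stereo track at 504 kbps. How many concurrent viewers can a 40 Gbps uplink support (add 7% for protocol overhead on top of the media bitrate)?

982

Audio: 504 kbps = 0.504 Mbps.
Per-viewer media rate: 38.054 Mbps.
On the wire with 7% overhead: 40.718 Mbps.
40 Gbps = 40,000 Mbps; 40,000 / 40.718 = 982.37 → 982 viewers.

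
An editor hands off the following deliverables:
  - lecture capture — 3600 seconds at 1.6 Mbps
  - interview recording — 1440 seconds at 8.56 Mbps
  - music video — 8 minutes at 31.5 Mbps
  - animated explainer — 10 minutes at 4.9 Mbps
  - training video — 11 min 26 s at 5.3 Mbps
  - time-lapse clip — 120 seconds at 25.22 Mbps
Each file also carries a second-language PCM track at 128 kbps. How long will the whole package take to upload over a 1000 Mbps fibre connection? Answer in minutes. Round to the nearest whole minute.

1 minutes

Audio: 128 kbps = 0.128 Mbps.
lecture capture: 1.728 Mbps × 3600 s = 6220.8 Mb
interview recording: 8.688 Mbps × 1440 s = 12510.7 Mb
music video: 31.628 Mbps × 480 s = 15181.4 Mb
animated explainer: 5.028 Mbps × 600 s = 3016.8 Mb
training video: 5.428 Mbps × 686 s = 3723.6 Mb
time-lapse clip: 25.348 Mbps × 120 s = 3041.8 Mb
Total: 43695.1 Mb = 5461.9 MB.
At 1000 Mbps: 43695.1 / 1000 = 44 s ≈ 0.728 minutes.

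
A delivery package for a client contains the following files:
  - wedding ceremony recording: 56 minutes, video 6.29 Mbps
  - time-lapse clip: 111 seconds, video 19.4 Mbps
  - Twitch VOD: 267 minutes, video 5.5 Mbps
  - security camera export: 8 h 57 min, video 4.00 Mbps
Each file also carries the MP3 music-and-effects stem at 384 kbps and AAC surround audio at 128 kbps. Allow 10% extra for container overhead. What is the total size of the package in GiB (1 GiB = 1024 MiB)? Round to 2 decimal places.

34.16 GiB

Audio total: 384 + 128 = 512 kbps = 0.512 Mbps.
wedding ceremony recording: 6.802 Mbps × 3360 s × 1.10 = 25140.2 Mb
time-lapse clip: 19.912 Mbps × 111 s × 1.10 = 2431.3 Mb
Twitch VOD: 6.012 Mbps × 16020 s × 1.10 = 105943.5 Mb
security camera export: 4.512 Mbps × 32220 s × 1.10 = 159914.3 Mb
Total: 293429.2 Mb = 36678.7 MB.
= 34.16 GiB.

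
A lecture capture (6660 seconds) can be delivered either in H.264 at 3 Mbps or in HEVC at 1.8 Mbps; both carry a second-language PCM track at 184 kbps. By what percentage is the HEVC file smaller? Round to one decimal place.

37.7%

Audio: 184 kbps = 0.184 Mbps.
H.264: 3.184 Mbps × 6660 s = 21205.4 Mb = 2.651 GB.
HEVC: 1.984 Mbps × 6660 s = 13213.4 Mb = 1.652 GB.
Reduction: (1 − 1.652/2.651) × 100 = 37.69%.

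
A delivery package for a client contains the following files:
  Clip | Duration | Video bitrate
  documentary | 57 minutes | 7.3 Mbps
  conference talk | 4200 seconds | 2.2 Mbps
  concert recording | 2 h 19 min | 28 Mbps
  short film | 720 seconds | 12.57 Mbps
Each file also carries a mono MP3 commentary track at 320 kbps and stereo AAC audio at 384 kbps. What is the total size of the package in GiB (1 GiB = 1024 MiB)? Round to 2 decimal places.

33.59 GiB

Audio total: 320 + 384 = 704 kbps = 0.704 Mbps.
documentary: 8.004 Mbps × 3420 s = 27373.7 Mb
conference talk: 2.904 Mbps × 4200 s = 12196.8 Mb
concert recording: 28.704 Mbps × 8340 s = 239391.4 Mb
short film: 13.274 Mbps × 720 s = 9557.3 Mb
Total: 288519.1 Mb = 36064.9 MB.
= 33.59 GiB.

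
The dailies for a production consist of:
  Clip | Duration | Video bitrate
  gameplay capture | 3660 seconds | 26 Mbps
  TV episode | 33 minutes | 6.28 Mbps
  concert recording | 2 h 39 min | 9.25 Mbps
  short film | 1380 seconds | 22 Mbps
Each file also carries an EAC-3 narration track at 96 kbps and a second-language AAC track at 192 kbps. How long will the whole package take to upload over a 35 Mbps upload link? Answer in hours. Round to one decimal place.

1.8 hours

Audio total: 96 + 192 = 288 kbps = 0.288 Mbps.
gameplay capture: 26.288 Mbps × 3660 s = 96214.1 Mb
TV episode: 6.568 Mbps × 1980 s = 13004.6 Mb
concert recording: 9.538 Mbps × 9540 s = 90992.5 Mb
short film: 22.288 Mbps × 1380 s = 30757.4 Mb
Total: 230968.7 Mb = 28871.1 MB.
At 35 Mbps: 230968.7 / 35 = 6599 s ≈ 1.83 hours.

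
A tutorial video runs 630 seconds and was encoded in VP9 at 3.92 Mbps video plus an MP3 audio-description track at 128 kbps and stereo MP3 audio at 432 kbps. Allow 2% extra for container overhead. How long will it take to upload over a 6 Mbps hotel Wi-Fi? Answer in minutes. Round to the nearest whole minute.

Audio total: 128 + 432 = 560 kbps = 0.560 Mbps.
Total bitrate: 4.480 Mbps.
File: 4.480 Mbps × 630 s = 2822.4 Mb.
With 2% container overhead: ×1.02. → 2878.8 Mb.
At 6 Mbps: 2878.8 / 6 = 479.8 s ≈ 8 minutes.

8 minutes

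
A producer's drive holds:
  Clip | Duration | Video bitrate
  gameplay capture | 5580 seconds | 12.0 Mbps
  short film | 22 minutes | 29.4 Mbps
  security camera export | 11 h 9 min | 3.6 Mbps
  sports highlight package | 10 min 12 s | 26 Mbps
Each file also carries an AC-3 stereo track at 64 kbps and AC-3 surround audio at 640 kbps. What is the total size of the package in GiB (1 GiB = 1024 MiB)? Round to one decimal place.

Audio total: 64 + 640 = 704 kbps = 0.704 Mbps.
gameplay capture: 12.704 Mbps × 5580 s = 70888.3 Mb
short film: 30.104 Mbps × 1320 s = 39737.3 Mb
security camera export: 4.304 Mbps × 40140 s = 172762.6 Mb
sports highlight package: 26.704 Mbps × 612 s = 16342.8 Mb
Total: 299731.0 Mb = 37466.4 MB.
= 34.89 GiB.

34.9 GiB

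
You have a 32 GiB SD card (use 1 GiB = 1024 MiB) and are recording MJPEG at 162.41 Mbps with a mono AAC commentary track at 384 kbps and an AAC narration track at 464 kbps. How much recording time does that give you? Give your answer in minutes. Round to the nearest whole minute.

Audio total: 384 + 464 = 848 kbps = 0.848 Mbps.
Total bitrate: 162.41 + 0.848 = 163.258 Mbps.
Capacity: 32 GiB = 274,878 Mb.
Recording time: 274,878 / 163.258 = 1,684 s ≈ 28.1 minutes.

28 minutes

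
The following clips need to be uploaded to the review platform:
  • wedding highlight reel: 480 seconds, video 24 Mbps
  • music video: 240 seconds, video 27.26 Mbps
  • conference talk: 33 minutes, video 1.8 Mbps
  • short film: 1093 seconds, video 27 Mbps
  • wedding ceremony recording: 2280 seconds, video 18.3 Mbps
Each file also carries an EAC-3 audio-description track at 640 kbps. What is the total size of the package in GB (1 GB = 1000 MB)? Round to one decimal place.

12.1 GB

Audio: 640 kbps = 0.640 Mbps.
wedding highlight reel: 24.640 Mbps × 480 s = 11827.2 Mb
music video: 27.900 Mbps × 240 s = 6696.0 Mb
conference talk: 2.440 Mbps × 1980 s = 4831.2 Mb
short film: 27.640 Mbps × 1093 s = 30210.5 Mb
wedding ceremony recording: 18.940 Mbps × 2280 s = 43183.2 Mb
Total: 96748.1 Mb = 12093.5 MB.
= 12.09 GB.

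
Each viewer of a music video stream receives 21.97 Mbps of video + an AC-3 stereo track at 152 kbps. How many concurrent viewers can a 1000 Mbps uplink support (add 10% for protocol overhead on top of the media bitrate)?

Audio: 152 kbps = 0.152 Mbps.
Per-viewer media rate: 22.122 Mbps.
On the wire with 10% overhead: 24.334 Mbps.
1000 Mbps = 1,000 Mbps; 1,000 / 24.334 = 41.09 → 41 viewers.

41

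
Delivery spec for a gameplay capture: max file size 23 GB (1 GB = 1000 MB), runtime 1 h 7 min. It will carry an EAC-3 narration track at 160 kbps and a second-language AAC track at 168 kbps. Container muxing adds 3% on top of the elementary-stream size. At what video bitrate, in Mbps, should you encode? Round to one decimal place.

44.1 Mbps

Budget: 23 GB = 184000.0 Mb.
Stream payload after overhead: 184000.0 / 1.03 = 178640.8 Mb.
1 h 7 min = 67 min = 4020 s
Total bitrate budget: 178640.8 Mb / 4020 s = 44.438 Mbps.
Audio total: 160 + 168 = 328 kbps = 0.328 Mbps.
Video: 44.438 − 0.328 = 44.110 Mbps.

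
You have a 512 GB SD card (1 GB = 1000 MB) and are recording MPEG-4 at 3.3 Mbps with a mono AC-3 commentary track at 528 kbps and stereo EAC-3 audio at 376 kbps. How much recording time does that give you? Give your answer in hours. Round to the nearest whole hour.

271 hours

Audio total: 528 + 376 = 904 kbps = 0.904 Mbps.
Total bitrate: 3.3 + 0.904 = 4.204 Mbps.
Capacity: 512 GB = 4,096,000 Mb.
Recording time: 4,096,000 / 4.204 = 974,310 s ≈ 271 hours.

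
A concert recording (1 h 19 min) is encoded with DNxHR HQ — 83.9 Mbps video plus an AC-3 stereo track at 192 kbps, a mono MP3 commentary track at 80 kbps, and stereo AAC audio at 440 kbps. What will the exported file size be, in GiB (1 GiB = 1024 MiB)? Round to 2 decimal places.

1 h 19 min = 79 min = 4740 s
Audio total: 192 + 80 + 440 = 712 kbps = 0.712 Mbps.
Total bitrate: 83.9 + 0.712 = 84.612 Mbps.
Stream data: 84.612 Mbps × 4740 s = 401060.9 Mb.
401,061 Mb = 50,132,610,000 bytes ÷ 1,073,741,824 = 46.69 GiB.

46.69 GiB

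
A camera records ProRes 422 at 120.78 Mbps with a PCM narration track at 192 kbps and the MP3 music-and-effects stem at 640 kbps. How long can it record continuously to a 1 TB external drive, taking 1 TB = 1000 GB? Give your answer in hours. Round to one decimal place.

18.3 hours

Audio total: 192 + 640 = 832 kbps = 0.832 Mbps.
Total bitrate: 120.78 + 0.832 = 121.612 Mbps.
Capacity: 1 TB = 8,000,000 Mb.
Recording time: 8,000,000 / 121.612 = 65,783 s ≈ 18.3 hours.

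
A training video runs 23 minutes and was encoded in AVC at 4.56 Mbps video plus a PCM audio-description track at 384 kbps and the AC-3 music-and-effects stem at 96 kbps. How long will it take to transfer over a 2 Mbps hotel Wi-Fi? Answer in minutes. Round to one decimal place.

58.0 minutes

23 min = 1380 s
Audio total: 384 + 96 = 480 kbps = 0.480 Mbps.
Total bitrate: 5.040 Mbps.
File: 5.040 Mbps × 1380 s = 6955.2 Mb.
At 2 Mbps: 6955.2 / 2 = 3477.6 s ≈ 58 minutes.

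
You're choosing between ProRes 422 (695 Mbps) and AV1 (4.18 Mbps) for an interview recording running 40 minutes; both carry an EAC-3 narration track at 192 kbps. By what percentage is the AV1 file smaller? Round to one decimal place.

99.4%

40 min = 2400 s
Audio: 192 kbps = 0.192 Mbps.
ProRes 422: 695.192 Mbps × 2400 s = 1668460.8 Mb = 208.558 GB.
AV1: 4.372 Mbps × 2400 s = 10492.8 Mb = 1.312 GB.
Reduction: (1 − 1.312/208.558) × 100 = 99.37%.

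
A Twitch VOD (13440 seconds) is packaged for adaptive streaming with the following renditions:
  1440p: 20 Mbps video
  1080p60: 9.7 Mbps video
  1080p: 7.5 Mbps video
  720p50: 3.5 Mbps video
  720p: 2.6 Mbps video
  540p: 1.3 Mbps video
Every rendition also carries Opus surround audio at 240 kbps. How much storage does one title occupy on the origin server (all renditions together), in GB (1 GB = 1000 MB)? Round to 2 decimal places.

77.35 GB

Audio: 240 kbps = 0.240 Mbps.
Sum of rendition bitrates: (20+0.240) + (9.7+0.240) + (7.5+0.240) + (3.5+0.240) + (2.6+0.240) + (1.3+0.240) = 46.040 Mbps.
× 13440 s = 618,778 Mb = 77,347 MB = 77.35 GB.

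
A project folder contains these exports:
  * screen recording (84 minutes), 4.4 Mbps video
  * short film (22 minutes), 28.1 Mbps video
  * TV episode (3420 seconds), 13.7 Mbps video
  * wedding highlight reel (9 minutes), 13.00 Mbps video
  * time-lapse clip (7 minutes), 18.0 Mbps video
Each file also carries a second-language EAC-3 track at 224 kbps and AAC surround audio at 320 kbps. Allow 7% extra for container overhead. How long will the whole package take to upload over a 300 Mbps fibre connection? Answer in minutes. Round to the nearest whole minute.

Audio total: 224 + 320 = 544 kbps = 0.544 Mbps.
screen recording: 4.944 Mbps × 5040 s × 1.07 = 26662.0 Mb
short film: 28.644 Mbps × 1320 s × 1.07 = 40456.8 Mb
TV episode: 14.244 Mbps × 3420 s × 1.07 = 52124.5 Mb
wedding highlight reel: 13.544 Mbps × 540 s × 1.07 = 7825.7 Mb
time-lapse clip: 18.544 Mbps × 420 s × 1.07 = 8333.7 Mb
Total: 135402.7 Mb = 16925.3 MB.
At 300 Mbps: 135402.7 / 300 = 451 s ≈ 7.52 minutes.

8 minutes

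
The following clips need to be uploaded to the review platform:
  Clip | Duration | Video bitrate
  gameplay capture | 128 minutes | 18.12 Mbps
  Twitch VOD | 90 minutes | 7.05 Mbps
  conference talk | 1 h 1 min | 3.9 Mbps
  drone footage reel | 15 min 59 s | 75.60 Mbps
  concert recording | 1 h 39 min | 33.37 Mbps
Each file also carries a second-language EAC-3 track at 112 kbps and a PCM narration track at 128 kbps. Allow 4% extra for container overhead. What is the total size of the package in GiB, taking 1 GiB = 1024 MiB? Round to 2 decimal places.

Audio total: 112 + 128 = 240 kbps = 0.240 Mbps.
gameplay capture: 18.360 Mbps × 7680 s × 1.04 = 146645.0 Mb
Twitch VOD: 7.290 Mbps × 5400 s × 1.04 = 40940.6 Mb
conference talk: 4.140 Mbps × 3660 s × 1.04 = 15758.5 Mb
drone footage reel: 75.840 Mbps × 959 s × 1.04 = 75639.8 Mb
concert recording: 33.610 Mbps × 5940 s × 1.04 = 207629.1 Mb
Total: 486613.0 Mb = 60826.6 MB.
= 56.65 GiB.

56.65 GiB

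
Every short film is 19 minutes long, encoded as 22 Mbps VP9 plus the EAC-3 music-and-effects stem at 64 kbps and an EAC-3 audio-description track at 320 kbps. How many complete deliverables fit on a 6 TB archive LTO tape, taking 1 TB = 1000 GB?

1881

19 min = 1140 s
Audio total: 64 + 320 = 384 kbps = 0.384 Mbps.
Total bitrate: 22.384 Mbps.
Per item: 22.384 Mbps × 1140 s = 25,518 Mb = 3,190 MB.
Capacity: 6 TB = 48,000,000 Mb; 1881.04 items → 1881 complete.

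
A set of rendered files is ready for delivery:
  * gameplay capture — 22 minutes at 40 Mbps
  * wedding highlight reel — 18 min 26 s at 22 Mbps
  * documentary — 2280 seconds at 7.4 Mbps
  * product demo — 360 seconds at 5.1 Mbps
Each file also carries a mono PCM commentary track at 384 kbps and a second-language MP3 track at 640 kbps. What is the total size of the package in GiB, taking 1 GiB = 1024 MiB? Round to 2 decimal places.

11.76 GiB

Audio total: 384 + 640 = 1024 kbps = 1.024 Mbps.
gameplay capture: 41.024 Mbps × 1320 s = 54151.7 Mb
wedding highlight reel: 23.024 Mbps × 1106 s = 25464.5 Mb
documentary: 8.424 Mbps × 2280 s = 19206.7 Mb
product demo: 6.124 Mbps × 360 s = 2204.6 Mb
Total: 101027.6 Mb = 12628.4 MB.
= 11.76 GiB.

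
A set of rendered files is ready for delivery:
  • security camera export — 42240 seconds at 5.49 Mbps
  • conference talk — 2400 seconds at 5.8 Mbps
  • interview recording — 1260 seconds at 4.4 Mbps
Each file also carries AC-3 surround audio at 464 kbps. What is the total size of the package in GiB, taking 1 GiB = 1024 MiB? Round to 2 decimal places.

31.74 GiB

Audio: 464 kbps = 0.464 Mbps.
security camera export: 5.954 Mbps × 42240 s = 251497.0 Mb
conference talk: 6.264 Mbps × 2400 s = 15033.6 Mb
interview recording: 4.864 Mbps × 1260 s = 6128.6 Mb
Total: 272659.2 Mb = 34082.4 MB.
= 31.74 GiB.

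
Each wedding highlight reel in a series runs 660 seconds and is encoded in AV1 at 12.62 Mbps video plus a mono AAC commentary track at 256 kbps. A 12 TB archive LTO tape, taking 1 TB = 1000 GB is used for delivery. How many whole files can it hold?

Audio: 256 kbps = 0.256 Mbps.
Total bitrate: 12.876 Mbps.
Per item: 12.876 Mbps × 660 s = 8,498 Mb = 1,062 MB.
Capacity: 12 TB = 96,000,000 Mb; 11296.56 items → 11296 complete.

11296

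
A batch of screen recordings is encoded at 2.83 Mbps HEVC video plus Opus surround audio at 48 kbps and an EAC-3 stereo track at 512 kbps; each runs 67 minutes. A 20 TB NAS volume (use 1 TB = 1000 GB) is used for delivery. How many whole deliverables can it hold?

11740

67 min = 4020 s
Audio total: 48 + 512 = 560 kbps = 0.560 Mbps.
Total bitrate: 3.390 Mbps.
Per item: 3.390 Mbps × 4020 s = 13,628 Mb = 1,703 MB.
Capacity: 20 TB = 160,000,000 Mb; 11740.71 items → 11740 complete.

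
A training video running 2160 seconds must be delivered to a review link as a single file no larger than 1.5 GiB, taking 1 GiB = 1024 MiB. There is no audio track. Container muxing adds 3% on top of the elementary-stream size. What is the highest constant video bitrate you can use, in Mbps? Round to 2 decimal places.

5.79 Mbps

Budget: 1.5 GiB = 12884.9 Mb.
Stream payload after overhead: 12884.9 / 1.03 = 12509.6 Mb.
Total bitrate budget: 12509.6 Mb / 2160 s = 5.791 Mbps.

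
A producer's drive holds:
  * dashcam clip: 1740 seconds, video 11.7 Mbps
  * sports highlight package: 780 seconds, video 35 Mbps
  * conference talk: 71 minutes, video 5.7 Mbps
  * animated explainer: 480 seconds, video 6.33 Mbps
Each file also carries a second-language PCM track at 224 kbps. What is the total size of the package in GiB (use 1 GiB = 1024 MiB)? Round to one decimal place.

8.9 GiB

Audio: 224 kbps = 0.224 Mbps.
dashcam clip: 11.924 Mbps × 1740 s = 20747.8 Mb
sports highlight package: 35.224 Mbps × 780 s = 27474.7 Mb
conference talk: 5.924 Mbps × 4260 s = 25236.2 Mb
animated explainer: 6.554 Mbps × 480 s = 3145.9 Mb
Total: 76604.6 Mb = 9575.6 MB.
= 8.918 GiB.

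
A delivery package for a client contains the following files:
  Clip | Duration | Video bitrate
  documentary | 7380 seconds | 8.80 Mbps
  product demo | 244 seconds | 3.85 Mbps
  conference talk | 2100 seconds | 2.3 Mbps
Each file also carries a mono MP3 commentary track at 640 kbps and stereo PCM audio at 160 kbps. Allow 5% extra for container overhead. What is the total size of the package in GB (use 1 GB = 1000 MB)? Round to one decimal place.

Audio total: 640 + 160 = 800 kbps = 0.800 Mbps.
documentary: 9.600 Mbps × 7380 s × 1.05 = 74390.4 Mb
product demo: 4.650 Mbps × 244 s × 1.05 = 1191.3 Mb
conference talk: 3.100 Mbps × 2100 s × 1.05 = 6835.5 Mb
Total: 82417.2 Mb = 10302.2 MB.
= 10.30 GB.

10.3 GB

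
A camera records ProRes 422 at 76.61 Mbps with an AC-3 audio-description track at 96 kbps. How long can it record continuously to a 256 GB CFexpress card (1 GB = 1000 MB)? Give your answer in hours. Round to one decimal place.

7.4 hours

Audio: 96 kbps = 0.096 Mbps.
Total bitrate: 76.61 + 0.096 = 76.706 Mbps.
Capacity: 256 GB = 2,048,000 Mb.
Recording time: 2,048,000 / 76.706 = 26,699 s ≈ 7.42 hours.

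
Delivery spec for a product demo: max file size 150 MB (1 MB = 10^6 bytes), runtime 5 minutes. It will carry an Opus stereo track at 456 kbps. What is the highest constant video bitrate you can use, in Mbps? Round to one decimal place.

3.5 Mbps

Budget: 150 MB = 1200.0 Mb.
5 min = 300 s
Total bitrate budget: 1200.0 Mb / 300 s = 4.000 Mbps.
Audio: 456 kbps = 0.456 Mbps.
Video: 4.000 − 0.456 = 3.544 Mbps.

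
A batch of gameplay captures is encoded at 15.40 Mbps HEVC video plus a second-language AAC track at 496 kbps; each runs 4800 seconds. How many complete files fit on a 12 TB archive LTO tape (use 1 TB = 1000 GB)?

Audio: 496 kbps = 0.496 Mbps.
Total bitrate: 15.896 Mbps.
Per item: 15.896 Mbps × 4800 s = 76,301 Mb = 9,538 MB.
Capacity: 12 TB = 96,000,000 Mb; 1258.18 items → 1258 complete.

1258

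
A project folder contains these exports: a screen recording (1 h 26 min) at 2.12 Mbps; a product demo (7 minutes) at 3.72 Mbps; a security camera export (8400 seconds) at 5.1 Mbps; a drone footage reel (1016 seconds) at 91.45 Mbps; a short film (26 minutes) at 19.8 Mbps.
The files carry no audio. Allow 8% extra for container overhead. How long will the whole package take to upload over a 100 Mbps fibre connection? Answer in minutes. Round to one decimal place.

32.2 minutes

screen recording: 2.120 Mbps × 5160 s × 1.08 = 11814.3 Mb
product demo: 3.720 Mbps × 420 s × 1.08 = 1687.4 Mb
security camera export: 5.100 Mbps × 8400 s × 1.08 = 46267.2 Mb
drone footage reel: 91.450 Mbps × 1016 s × 1.08 = 100346.3 Mb
short film: 19.800 Mbps × 1560 s × 1.08 = 33359.0 Mb
Total: 193474.2 Mb = 24184.3 MB.
At 100 Mbps: 193474.2 / 100 = 1935 s ≈ 32.2 minutes.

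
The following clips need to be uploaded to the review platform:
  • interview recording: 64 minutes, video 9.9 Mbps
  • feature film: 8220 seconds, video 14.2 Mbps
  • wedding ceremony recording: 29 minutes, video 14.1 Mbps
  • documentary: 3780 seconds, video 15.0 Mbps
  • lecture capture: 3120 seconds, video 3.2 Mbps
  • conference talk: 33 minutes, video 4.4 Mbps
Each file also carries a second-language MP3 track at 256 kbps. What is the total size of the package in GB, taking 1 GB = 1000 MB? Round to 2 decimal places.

32.56 GB

Audio: 256 kbps = 0.256 Mbps.
interview recording: 10.156 Mbps × 3840 s = 38999.0 Mb
feature film: 14.456 Mbps × 8220 s = 118828.3 Mb
wedding ceremony recording: 14.356 Mbps × 1740 s = 24979.4 Mb
documentary: 15.256 Mbps × 3780 s = 57667.7 Mb
lecture capture: 3.456 Mbps × 3120 s = 10782.7 Mb
conference talk: 4.656 Mbps × 1980 s = 9218.9 Mb
Total: 260476.1 Mb = 32559.5 MB.
= 32.56 GB.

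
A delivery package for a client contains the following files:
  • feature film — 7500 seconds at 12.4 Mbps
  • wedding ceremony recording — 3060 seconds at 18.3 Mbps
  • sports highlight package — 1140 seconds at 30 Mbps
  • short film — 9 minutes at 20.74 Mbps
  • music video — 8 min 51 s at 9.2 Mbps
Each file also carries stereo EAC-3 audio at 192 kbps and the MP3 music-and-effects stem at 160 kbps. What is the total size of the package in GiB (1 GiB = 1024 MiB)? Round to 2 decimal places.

23.72 GiB

Audio total: 192 + 160 = 352 kbps = 0.352 Mbps.
feature film: 12.752 Mbps × 7500 s = 95640.0 Mb
wedding ceremony recording: 18.652 Mbps × 3060 s = 57075.1 Mb
sports highlight package: 30.352 Mbps × 1140 s = 34601.3 Mb
short film: 21.092 Mbps × 540 s = 11389.7 Mb
music video: 9.552 Mbps × 531 s = 5072.1 Mb
Total: 203778.2 Mb = 25472.3 MB.
= 23.72 GiB.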